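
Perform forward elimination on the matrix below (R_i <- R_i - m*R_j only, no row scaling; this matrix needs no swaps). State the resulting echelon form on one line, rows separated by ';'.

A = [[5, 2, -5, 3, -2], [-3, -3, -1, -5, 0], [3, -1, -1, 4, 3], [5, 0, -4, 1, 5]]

REF = [5 2 -5 3 -2; 0 -9/5 -4 -16/5 -6/5; 0 0 62/9 55/9 17/3; 0 0 0 -203/62 239/62]

Forward elimination:
R2 <- R2 - (-3/5)*R1:  [     0   -9/5     -4  -16/5   -6/5 ]
R3 <- R3 - (3/5)*R1:  [     0  -11/5      2   11/5   21/5 ]
R4 <- R4 - (1)*R1:  [  0  -2   1  -2   7 ]
R3 <- R3 - (11/9)*R2:  [    0     0  62/9  55/9  17/3 ]
R4 <- R4 - (10/9)*R2:  [    0     0  49/9  14/9  25/3 ]
R4 <- R4 - (49/62)*R3:  [       0        0        0  -203/62   239/62 ]
Row echelon form:
[ 5     2    -5        3      -2 ]
[ 0  -9/5    -4    -16/5    -6/5 ]
[ 0     0  62/9     55/9    17/3 ]
[ 0     0     0  -203/62  239/62 ]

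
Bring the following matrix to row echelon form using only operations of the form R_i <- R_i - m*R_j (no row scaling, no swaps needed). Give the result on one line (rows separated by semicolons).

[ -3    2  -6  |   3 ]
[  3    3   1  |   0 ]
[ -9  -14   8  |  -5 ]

REF = [-3 2 -6 3; 0 5 -5 3; 0 0 6 -2]

Forward elimination:
R2 <- R2 - (-1)*R1:  [  0   5  -5   3 ]
R3 <- R3 - (3)*R1:  [   0  -20   26  -14 ]
R3 <- R3 - (-4)*R2:  [  0   0   6  -2 ]
Row echelon form:
[ -3  2  -6  |   3 ]
[  0  5  -5  |   3 ]
[  0  0   6  |  -2 ]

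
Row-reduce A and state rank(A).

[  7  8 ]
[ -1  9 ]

rank(A) = 2

Row reduction:
R2 <- R2 - (-1/7)*R1:  [    0  71/7 ]
Row echelon form:
[ 7     8 ]
[ 0  71/7 ]
Nonzero rows / pivot columns: 2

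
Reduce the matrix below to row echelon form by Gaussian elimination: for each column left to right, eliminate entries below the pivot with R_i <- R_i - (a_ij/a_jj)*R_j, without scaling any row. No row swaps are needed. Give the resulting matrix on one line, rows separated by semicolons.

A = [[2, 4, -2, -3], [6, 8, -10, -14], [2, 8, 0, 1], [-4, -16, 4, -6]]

Forward elimination:
R2 <- R2 - (3)*R1:  [  0  -4  -4  -5 ]
R3 <- R3 - (1)*R1:  [ 0  4  2  4 ]
R4 <- R4 - (-2)*R1:  [   0   -8    0  -12 ]
R3 <- R3 - (-1)*R2:  [  0   0  -2  -1 ]
R4 <- R4 - (2)*R2:  [  0   0   8  -2 ]
R4 <- R4 - (-4)*R3:  [  0   0   0  -6 ]
Row echelon form:
[ 2   4  -2  -3 ]
[ 0  -4  -4  -5 ]
[ 0   0  -2  -1 ]
[ 0   0   0  -6 ]

REF = [2 4 -2 -3; 0 -4 -4 -5; 0 0 -2 -1; 0 0 0 -6]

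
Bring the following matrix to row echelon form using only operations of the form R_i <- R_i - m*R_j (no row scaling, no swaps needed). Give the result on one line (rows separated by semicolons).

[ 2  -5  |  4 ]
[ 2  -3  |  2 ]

REF = [2 -5 4; 0 2 -2]

Forward elimination:
R2 <- R2 - (1)*R1:  [  0   2  -2 ]
Row echelon form:
[ 2  -5  |   4 ]
[ 0   2  |  -2 ]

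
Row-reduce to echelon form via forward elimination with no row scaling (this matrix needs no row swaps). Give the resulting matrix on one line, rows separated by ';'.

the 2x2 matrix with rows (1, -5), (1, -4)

REF = [1 -5; 0 1]

Forward elimination:
R2 <- R2 - (1)*R1:  [ 0  1 ]
Row echelon form:
[ 1  -5 ]
[ 0   1 ]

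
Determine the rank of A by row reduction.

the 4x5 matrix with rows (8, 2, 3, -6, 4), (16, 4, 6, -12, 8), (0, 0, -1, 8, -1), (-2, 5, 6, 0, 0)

Row reduction:
R2 <- R2 - (2)*R1:  [ 0  0  0  0  0 ]
R4 <- R4 - (-1/4)*R1:  [    0  11/2  27/4  -3/2     1 ]
R2 <-> R4   (pivot in column 2 was zero)
[ 8     2     3    -6   4 ]
[ 0  11/2  27/4  -3/2   1 ]
[ 0     0    -1     8  -1 ]
[ 0     0     0     0   0 ]
Row echelon form:
[ 8     2     3    -6   4 ]
[ 0  11/2  27/4  -3/2   1 ]
[ 0     0    -1     8  -1 ]
[ 0     0     0     0   0 ]
Nonzero rows / pivot columns: 3

rank(A) = 3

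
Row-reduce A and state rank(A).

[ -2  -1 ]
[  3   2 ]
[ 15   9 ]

Row reduction:
R2 <- R2 - (-3/2)*R1:  [   0  1/2 ]
R3 <- R3 - (-15/2)*R1:  [   0  3/2 ]
R3 <- R3 - (3)*R2:  [ 0  0 ]
Row echelon form:
[ -2   -1 ]
[  0  1/2 ]
[  0    0 ]
Nonzero rows / pivot columns: 2

rank(A) = 2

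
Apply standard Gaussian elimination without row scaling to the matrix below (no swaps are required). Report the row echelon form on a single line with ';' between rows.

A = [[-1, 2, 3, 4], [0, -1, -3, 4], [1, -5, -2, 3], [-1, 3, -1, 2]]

Forward elimination:
R3 <- R3 - (-1)*R1:  [  0  -3   1   7 ]
R4 <- R4 - (1)*R1:  [  0   1  -4  -2 ]
R3 <- R3 - (3)*R2:  [  0   0  10  -5 ]
R4 <- R4 - (-1)*R2:  [  0   0  -7   2 ]
R4 <- R4 - (-7/10)*R3:  [    0     0     0  -3/2 ]
Row echelon form:
[ -1   2   3     4 ]
[  0  -1  -3     4 ]
[  0   0  10    -5 ]
[  0   0   0  -3/2 ]

REF = [-1 2 3 4; 0 -1 -3 4; 0 0 10 -5; 0 0 0 -3/2]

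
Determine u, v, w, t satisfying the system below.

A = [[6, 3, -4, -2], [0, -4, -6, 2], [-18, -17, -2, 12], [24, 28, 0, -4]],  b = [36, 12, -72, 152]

Forward elimination on [A|b]:
R3 <- R3 - (-3)*R1:  [   0   -8  -14    6   36 ]
R4 <- R4 - (4)*R1:  [  0  16  16   4   8 ]
R3 <- R3 - (2)*R2:  [  0   0  -2   2  12 ]
R4 <- R4 - (-4)*R2:  [  0   0  -8  12  56 ]
R4 <- R4 - (4)*R3:  [ 0  0  0  4  8 ]
Row echelon form:
[ 6   3  -4  -2  |  36 ]
[ 0  -4  -6   2  |  12 ]
[ 0   0  -2   2  |  12 ]
[ 0   0   0   4  |   8 ]
Back-substitution:
t = (8) / 4 = 2
w = (12 - (2)*(2)) / -2 = -4
v = (12 - (-6)*(-4) - (2)*(2)) / -4 = 4
u = (36 - (3)*(4) - (-4)*(-4) - (-2)*(2)) / 6 = 2

(2, 4, -4, 2)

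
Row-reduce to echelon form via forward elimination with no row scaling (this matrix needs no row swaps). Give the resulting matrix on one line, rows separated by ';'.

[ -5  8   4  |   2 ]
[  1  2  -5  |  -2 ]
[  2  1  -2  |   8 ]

Forward elimination:
R2 <- R2 - (-1/5)*R1:  [     0   18/5  -21/5   -8/5 ]
R3 <- R3 - (-2/5)*R1:  [    0  21/5  -2/5  44/5 ]
R3 <- R3 - (7/6)*R2:  [    0     0   9/2  32/3 ]
Row echelon form:
[ -5     8      4  |     2 ]
[  0  18/5  -21/5  |  -8/5 ]
[  0     0    9/2  |  32/3 ]

REF = [-5 8 4 2; 0 18/5 -21/5 -8/5; 0 0 9/2 32/3]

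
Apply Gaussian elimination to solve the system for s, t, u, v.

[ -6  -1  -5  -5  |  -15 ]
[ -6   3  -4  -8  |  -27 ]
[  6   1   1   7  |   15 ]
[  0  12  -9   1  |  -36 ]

(3, -3, 0, 0)

Forward elimination on [A|b]:
R2 <- R2 - (1)*R1:  [   0    4    1   -3  -12 ]
R3 <- R3 - (-1)*R1:  [  0   0  -4   2   0 ]
R4 <- R4 - (3)*R2:  [   0    0  -12   10    0 ]
R4 <- R4 - (3)*R3:  [ 0  0  0  4  0 ]
Row echelon form:
[ -6  -1  -5  -5  |  -15 ]
[  0   4   1  -3  |  -12 ]
[  0   0  -4   2  |    0 ]
[  0   0   0   4  |    0 ]
Back-substitution:
v = (0) / 4 = 0
u = (0 - (2)*(0)) / -4 = 0
t = (-12 - (1)*(0) - (-3)*(0)) / 4 = -3
s = (-15 - (-1)*(-3) - (-5)*(0) - (-5)*(0)) / -6 = 3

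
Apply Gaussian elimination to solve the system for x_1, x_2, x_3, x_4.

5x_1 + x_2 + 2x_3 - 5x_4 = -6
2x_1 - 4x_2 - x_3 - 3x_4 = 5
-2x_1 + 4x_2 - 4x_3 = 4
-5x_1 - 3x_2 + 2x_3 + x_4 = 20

Forward elimination on [A|b]:
R2 <- R2 - (2/5)*R1:  [     0  -22/5   -9/5     -1   37/5 ]
R3 <- R3 - (-2/5)*R1:  [     0   22/5  -16/5     -2    8/5 ]
R4 <- R4 - (-1)*R1:  [  0  -2   4  -4  14 ]
R3 <- R3 - (-1)*R2:  [  0   0  -5  -3   9 ]
R4 <- R4 - (5/11)*R2:  [      0       0   53/11  -39/11  117/11 ]
R4 <- R4 - (-53/55)*R3:  [       0        0        0  -354/55  1062/55 ]
Row echelon form:
[ 5      1     2       -5  |       -6 ]
[ 0  -22/5  -9/5       -1  |     37/5 ]
[ 0      0    -5       -3  |        9 ]
[ 0      0     0  -354/55  |  1062/55 ]
Back-substitution:
x_4 = (1062/55) / (-354/55) = -3
x_3 = (9 - (-3)*(-3)) / -5 = 0
x_2 = (37/5 - (-9/5)*(0) - (-1)*(-3)) / (-22/5) = -1
x_1 = (-6 - (1)*(-1) - (2)*(0) - (-5)*(-3)) / 5 = -4

(-4, -1, 0, -3)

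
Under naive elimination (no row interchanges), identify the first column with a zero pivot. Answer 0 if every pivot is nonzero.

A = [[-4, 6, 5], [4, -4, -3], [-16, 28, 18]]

Naive forward elimination:
R2 <- R2 - (-1)*R1:  [ 0  2  2 ]
R3 <- R3 - (4)*R1:  [  0   4  -2 ]
R3 <- R3 - (2)*R2:  [  0   0  -6 ]
All pivots nonzero; naive elimination completes without hitting a zero pivot.

first zero-pivot column = 0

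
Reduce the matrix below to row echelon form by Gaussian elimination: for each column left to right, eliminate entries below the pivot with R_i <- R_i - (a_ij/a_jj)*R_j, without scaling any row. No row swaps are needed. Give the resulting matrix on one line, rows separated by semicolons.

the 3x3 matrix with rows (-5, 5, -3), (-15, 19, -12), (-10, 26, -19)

Forward elimination:
R2 <- R2 - (3)*R1:  [  0   4  -3 ]
R3 <- R3 - (2)*R1:  [   0   16  -13 ]
R3 <- R3 - (4)*R2:  [  0   0  -1 ]
Row echelon form:
[ -5  5  -3 ]
[  0  4  -3 ]
[  0  0  -1 ]

REF = [-5 5 -3; 0 4 -3; 0 0 -1]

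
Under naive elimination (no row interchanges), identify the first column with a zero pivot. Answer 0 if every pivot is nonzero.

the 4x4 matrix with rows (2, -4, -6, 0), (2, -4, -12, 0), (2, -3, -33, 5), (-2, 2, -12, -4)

first zero-pivot column = 2

Naive forward elimination:
R2 <- R2 - (1)*R1:  [  0   0  -6   0 ]
R3 <- R3 - (1)*R1:  [   0    1  -27    5 ]
R4 <- R4 - (-1)*R1:  [   0   -2  -18   -4 ]
Matrix at this point:
[ 2  -4   -6   0 ]
[ 0   0   -6   0 ]
[ 0   1  -27   5 ]
[ 0  -2  -18  -4 ]
Pivot entry (2,2) is zero but row 3 has 1 in column 2 -> naive elimination stops; a row interchange (e.g. R2 <-> R3) would be required here.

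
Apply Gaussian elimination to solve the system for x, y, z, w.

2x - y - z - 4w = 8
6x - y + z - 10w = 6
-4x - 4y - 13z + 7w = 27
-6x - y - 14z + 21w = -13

(-5, 1, -3, -4)

Forward elimination on [A|b]:
R2 <- R2 - (3)*R1:  [   0    2    4    2  -18 ]
R3 <- R3 - (-2)*R1:  [   0   -6  -15   -1   43 ]
R4 <- R4 - (-3)*R1:  [   0   -4  -17    9   11 ]
R3 <- R3 - (-3)*R2:  [   0    0   -3    5  -11 ]
R4 <- R4 - (-2)*R2:  [   0    0   -9   13  -25 ]
R4 <- R4 - (3)*R3:  [  0   0   0  -2   8 ]
Row echelon form:
[ 2  -1  -1  -4  |    8 ]
[ 0   2   4   2  |  -18 ]
[ 0   0  -3   5  |  -11 ]
[ 0   0   0  -2  |    8 ]
Back-substitution:
w = (8) / -2 = -4
z = (-11 - (5)*(-4)) / -3 = -3
y = (-18 - (4)*(-3) - (2)*(-4)) / 2 = 1
x = (8 - (-1)*(1) - (-1)*(-3) - (-4)*(-4)) / 2 = -5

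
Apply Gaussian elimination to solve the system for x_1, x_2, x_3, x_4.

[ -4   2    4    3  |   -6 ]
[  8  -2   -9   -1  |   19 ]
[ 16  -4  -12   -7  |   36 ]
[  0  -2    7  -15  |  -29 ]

Forward elimination on [A|b]:
R2 <- R2 - (-2)*R1:  [  0   2  -1   5   7 ]
R3 <- R3 - (-4)*R1:  [  0   4   4   5  12 ]
R3 <- R3 - (2)*R2:  [  0   0   6  -5  -2 ]
R4 <- R4 - (-1)*R2:  [   0    0    6  -10  -22 ]
R4 <- R4 - (1)*R3:  [   0    0    0   -5  -20 ]
Row echelon form:
[ -4  2   4   3  |   -6 ]
[  0  2  -1   5  |    7 ]
[  0  0   6  -5  |   -2 ]
[  0  0   0  -5  |  -20 ]
Back-substitution:
x_4 = (-20) / -5 = 4
x_3 = (-2 - (-5)*(4)) / 6 = 3
x_2 = (7 - (-1)*(3) - (5)*(4)) / 2 = -5
x_1 = (-6 - (2)*(-5) - (4)*(3) - (3)*(4)) / -4 = 5

(5, -5, 3, 4)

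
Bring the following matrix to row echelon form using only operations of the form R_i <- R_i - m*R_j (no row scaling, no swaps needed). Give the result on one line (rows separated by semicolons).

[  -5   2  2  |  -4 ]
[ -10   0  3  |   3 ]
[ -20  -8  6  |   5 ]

Forward elimination:
R2 <- R2 - (2)*R1:  [  0  -4  -1  11 ]
R3 <- R3 - (4)*R1:  [   0  -16   -2   21 ]
R3 <- R3 - (4)*R2:  [   0    0    2  -23 ]
Row echelon form:
[ -5   2   2  |   -4 ]
[  0  -4  -1  |   11 ]
[  0   0   2  |  -23 ]

REF = [-5 2 2 -4; 0 -4 -1 11; 0 0 2 -23]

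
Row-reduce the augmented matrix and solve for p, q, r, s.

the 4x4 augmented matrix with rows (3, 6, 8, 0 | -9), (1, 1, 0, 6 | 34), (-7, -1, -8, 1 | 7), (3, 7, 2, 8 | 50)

Forward elimination on [A|b]:
R2 <- R2 - (1/3)*R1:  [    0    -1  -8/3     6    37 ]
R3 <- R3 - (-7/3)*R1:  [    0    13  32/3     1   -14 ]
R4 <- R4 - (1)*R1:  [  0   1  -6   8  59 ]
R3 <- R3 - (-13)*R2:  [   0    0  -24   79  467 ]
R4 <- R4 - (-1)*R2:  [     0      0  -26/3     14     96 ]
R4 <- R4 - (13/36)*R3:  [        0         0         0   -523/36  -2615/36 ]
Row echelon form:
[ 3   6     8        0  |        -9 ]
[ 0  -1  -8/3        6  |        37 ]
[ 0   0   -24       79  |       467 ]
[ 0   0     0  -523/36  |  -2615/36 ]
Back-substitution:
s = (-2615/36) / (-523/36) = 5
r = (467 - (79)*(5)) / -24 = -3
q = (37 - (-8/3)*(-3) - (6)*(5)) / -1 = 1
p = (-9 - (6)*(1) - (8)*(-3)) / 3 = 3

(3, 1, -3, 5)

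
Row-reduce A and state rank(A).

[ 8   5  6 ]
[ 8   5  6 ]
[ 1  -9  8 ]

Row reduction:
R2 <- R2 - (1)*R1:  [ 0  0  0 ]
R3 <- R3 - (1/8)*R1:  [     0  -77/8   29/4 ]
R2 <-> R3   (pivot in column 2 was zero)
[ 8      5     6 ]
[ 0  -77/8  29/4 ]
[ 0      0     0 ]
Row echelon form:
[ 8      5     6 ]
[ 0  -77/8  29/4 ]
[ 0      0     0 ]
Nonzero rows / pivot columns: 2

rank(A) = 2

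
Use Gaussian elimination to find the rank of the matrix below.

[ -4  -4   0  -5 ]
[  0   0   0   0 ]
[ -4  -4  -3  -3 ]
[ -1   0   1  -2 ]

rank(A) = 3

Row reduction:
R3 <- R3 - (1)*R1:  [  0   0  -3   2 ]
R4 <- R4 - (1/4)*R1:  [    0     1     1  -3/4 ]
R2 <-> R4   (pivot in column 2 was zero)
[ -4  -4   0    -5 ]
[  0   1   1  -3/4 ]
[  0   0  -3     2 ]
[  0   0   0     0 ]
Row echelon form:
[ -4  -4   0    -5 ]
[  0   1   1  -3/4 ]
[  0   0  -3     2 ]
[  0   0   0     0 ]
Nonzero rows / pivot columns: 3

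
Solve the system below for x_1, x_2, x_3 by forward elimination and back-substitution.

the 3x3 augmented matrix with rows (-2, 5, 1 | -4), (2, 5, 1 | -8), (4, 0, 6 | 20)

(-1, -2, 4)

Forward elimination on [A|b]:
R2 <- R2 - (-1)*R1:  [   0   10    2  -12 ]
R3 <- R3 - (-2)*R1:  [  0  10   8  12 ]
R3 <- R3 - (1)*R2:  [  0   0   6  24 ]
Row echelon form:
[ -2   5  1  |   -4 ]
[  0  10  2  |  -12 ]
[  0   0  6  |   24 ]
Back-substitution:
x_3 = (24) / 6 = 4
x_2 = (-12 - (2)*(4)) / 10 = -2
x_1 = (-4 - (5)*(-2) - (1)*(4)) / -2 = -1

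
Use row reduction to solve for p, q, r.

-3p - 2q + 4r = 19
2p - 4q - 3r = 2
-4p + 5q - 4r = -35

Forward elimination on [A|b]:
R2 <- R2 - (-2/3)*R1:  [     0  -16/3   -1/3   44/3 ]
R3 <- R3 - (4/3)*R1:  [      0    23/3   -28/3  -181/3 ]
R3 <- R3 - (-23/16)*R2:  [       0        0  -157/16   -157/4 ]
Row echelon form:
[ -3     -2        4  |      19 ]
[  0  -16/3     -1/3  |    44/3 ]
[  0      0  -157/16  |  -157/4 ]
Back-substitution:
r = (-157/4) / (-157/16) = 4
q = (44/3 - (-1/3)*(4)) / (-16/3) = -3
p = (19 - (-2)*(-3) - (4)*(4)) / -3 = 1

(1, -3, 4)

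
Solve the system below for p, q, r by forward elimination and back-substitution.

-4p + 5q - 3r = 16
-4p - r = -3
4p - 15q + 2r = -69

(0, 5, 3)

Forward elimination on [A|b]:
R2 <- R2 - (1)*R1:  [   0   -5    2  -19 ]
R3 <- R3 - (-1)*R1:  [   0  -10   -1  -53 ]
R3 <- R3 - (2)*R2:  [   0    0   -5  -15 ]
Row echelon form:
[ -4   5  -3  |   16 ]
[  0  -5   2  |  -19 ]
[  0   0  -5  |  -15 ]
Back-substitution:
r = (-15) / -5 = 3
q = (-19 - (2)*(3)) / -5 = 5
p = (16 - (5)*(5) - (-3)*(3)) / -4 = 0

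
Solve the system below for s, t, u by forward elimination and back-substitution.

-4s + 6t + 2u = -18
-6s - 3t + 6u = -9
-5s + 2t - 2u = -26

(4, -1, 2)

Forward elimination on [A|b]:
R2 <- R2 - (3/2)*R1:  [   0  -12    3   18 ]
R3 <- R3 - (5/4)*R1:  [     0  -11/2   -9/2   -7/2 ]
R3 <- R3 - (11/24)*R2:  [     0      0  -47/8  -47/4 ]
Row echelon form:
[ -4    6      2  |    -18 ]
[  0  -12      3  |     18 ]
[  0    0  -47/8  |  -47/4 ]
Back-substitution:
u = (-47/4) / (-47/8) = 2
t = (18 - (3)*(2)) / -12 = -1
s = (-18 - (6)*(-1) - (2)*(2)) / -4 = 4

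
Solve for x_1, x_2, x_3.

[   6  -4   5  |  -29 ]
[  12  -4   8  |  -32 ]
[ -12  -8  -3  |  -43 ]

(1, 5, -3)

Forward elimination on [A|b]:
R2 <- R2 - (2)*R1:  [  0   4  -2  26 ]
R3 <- R3 - (-2)*R1:  [    0   -16     7  -101 ]
R3 <- R3 - (-4)*R2:  [  0   0  -1   3 ]
Row echelon form:
[ 6  -4   5  |  -29 ]
[ 0   4  -2  |   26 ]
[ 0   0  -1  |    3 ]
Back-substitution:
x_3 = (3) / -1 = -3
x_2 = (26 - (-2)*(-3)) / 4 = 5
x_1 = (-29 - (-4)*(5) - (5)*(-3)) / 6 = 1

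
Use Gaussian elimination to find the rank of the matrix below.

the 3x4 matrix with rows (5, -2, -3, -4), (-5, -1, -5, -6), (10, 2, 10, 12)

rank(A) = 2

Row reduction:
R2 <- R2 - (-1)*R1:  [   0   -3   -8  -10 ]
R3 <- R3 - (2)*R1:  [  0   6  16  20 ]
R3 <- R3 - (-2)*R2:  [ 0  0  0  0 ]
Row echelon form:
[ 5  -2  -3   -4 ]
[ 0  -3  -8  -10 ]
[ 0   0   0    0 ]
Nonzero rows / pivot columns: 2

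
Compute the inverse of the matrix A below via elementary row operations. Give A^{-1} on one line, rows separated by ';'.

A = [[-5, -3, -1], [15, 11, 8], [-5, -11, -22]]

inverse = [-77/5 -11/2 -13/10; 29 21/2 5/2; -11 -4 -1]

Gauss-Jordan on [A | I]:
R1 <- (1/-5)*R1:  [    1   3/5   1/5  |  -1/5     0     0 ]
R2 <- R2 - (15)*R1:  [ 0  2  5  |  3  1  0 ]
R3 <- R3 - (-5)*R1:  [   0   -8  -21  |   -1    0    1 ]
R2 <- (1/2)*R2:  [   0    1  5/2  |  3/2  1/2    0 ]
R1 <- R1 - (3/5)*R2:  [      1       0  -13/10  |  -11/10   -3/10       0 ]
R3 <- R3 - (-8)*R2:  [  0   0  -1  |  11   4   1 ]
R3 <- (1/-1)*R3:  [   0    0    1  |  -11   -4   -1 ]
R1 <- R1 - (-13/10)*R3:  [      1       0       0  |   -77/5   -11/2  -13/10 ]
R2 <- R2 - (5/2)*R3:  [    0     1     0  |    29  21/2   5/2 ]
Right block of [I | A^{-1}] is the inverse:
[ -77/5  -11/2  -13/10 ]
[    29   21/2     5/2 ]
[   -11     -4      -1 ]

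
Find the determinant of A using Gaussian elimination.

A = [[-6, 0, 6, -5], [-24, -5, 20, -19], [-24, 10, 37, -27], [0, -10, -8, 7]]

det(A) = 750

Forward elimination:
R2 <- R2 - (4)*R1:  [  0  -5  -4   1 ]
R3 <- R3 - (4)*R1:  [  0  10  13  -7 ]
R3 <- R3 - (-2)*R2:  [  0   0   5  -5 ]
R4 <- R4 - (2)*R2:  [ 0  0  0  5 ]
Upper-triangular form:
[ -6   0   6  -5 ]
[  0  -5  -4   1 ]
[  0   0   5  -5 ]
[  0   0   0   5 ]
det(A) = (-1)^0 * (-6) * (-5) * (5) * (5) = 750  (0 row swaps -> sign +1)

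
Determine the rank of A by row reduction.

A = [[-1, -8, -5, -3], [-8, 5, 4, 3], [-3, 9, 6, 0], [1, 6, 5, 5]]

rank(A) = 4

Row reduction:
R2 <- R2 - (8)*R1:  [  0  69  44  27 ]
R3 <- R3 - (3)*R1:  [  0  33  21   9 ]
R4 <- R4 - (-1)*R1:  [  0  -2   0   2 ]
R3 <- R3 - (11/23)*R2:  [      0       0   -1/23  -90/23 ]
R4 <- R4 - (-2/69)*R2:  [     0      0  88/69  64/23 ]
R4 <- R4 - (-88/3)*R3:  [    0     0     0  -112 ]
Row echelon form:
[ -1  -8     -5      -3 ]
[  0  69     44      27 ]
[  0   0  -1/23  -90/23 ]
[  0   0      0    -112 ]
Nonzero rows / pivot columns: 4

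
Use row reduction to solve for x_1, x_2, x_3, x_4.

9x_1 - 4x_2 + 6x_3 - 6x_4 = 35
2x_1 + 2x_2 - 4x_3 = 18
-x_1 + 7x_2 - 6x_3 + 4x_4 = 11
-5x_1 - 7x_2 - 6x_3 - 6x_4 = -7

(3, 4, -1, -5)

Forward elimination on [A|b]:
R2 <- R2 - (2/9)*R1:  [     0   26/9  -16/3    4/3   92/9 ]
R3 <- R3 - (-1/9)*R1:  [     0   59/9  -16/3   10/3  134/9 ]
R4 <- R4 - (-5/9)*R1:  [     0  -83/9   -8/3  -28/3  112/9 ]
R3 <- R3 - (59/26)*R2:  [       0        0    88/13     4/13  -108/13 ]
R4 <- R4 - (-83/26)*R2:  [       0        0  -256/13   -66/13   586/13 ]
R4 <- R4 - (-32/11)*R3:  [      0       0       0  -46/11  230/11 ]
Row echelon form:
[ 9    -4      6      -6  |       35 ]
[ 0  26/9  -16/3     4/3  |     92/9 ]
[ 0     0  88/13    4/13  |  -108/13 ]
[ 0     0      0  -46/11  |   230/11 ]
Back-substitution:
x_4 = (230/11) / (-46/11) = -5
x_3 = (-108/13 - (4/13)*(-5)) / (88/13) = -1
x_2 = (92/9 - (-16/3)*(-1) - (4/3)*(-5)) / (26/9) = 4
x_1 = (35 - (-4)*(4) - (6)*(-1) - (-6)*(-5)) / 9 = 3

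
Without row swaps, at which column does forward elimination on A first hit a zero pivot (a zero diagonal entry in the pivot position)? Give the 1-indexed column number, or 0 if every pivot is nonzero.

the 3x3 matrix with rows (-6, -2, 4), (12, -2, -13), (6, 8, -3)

first zero-pivot column = 0

Naive forward elimination:
R2 <- R2 - (-2)*R1:  [  0  -6  -5 ]
R3 <- R3 - (-1)*R1:  [ 0  6  1 ]
R3 <- R3 - (-1)*R2:  [  0   0  -4 ]
All pivots nonzero; naive elimination completes without hitting a zero pivot.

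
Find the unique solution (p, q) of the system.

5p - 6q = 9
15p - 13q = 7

(-3, -4)

Forward elimination on [A|b]:
R2 <- R2 - (3)*R1:  [   0    5  -20 ]
Row echelon form:
[ 5  -6  |    9 ]
[ 0   5  |  -20 ]
Back-substitution:
q = (-20) / 5 = -4
p = (9 - (-6)*(-4)) / 5 = -3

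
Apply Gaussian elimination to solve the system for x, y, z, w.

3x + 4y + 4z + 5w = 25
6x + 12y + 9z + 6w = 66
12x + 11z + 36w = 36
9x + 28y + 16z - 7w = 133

Forward elimination on [A|b]:
R2 <- R2 - (2)*R1:  [  0   4   1  -4  16 ]
R3 <- R3 - (4)*R1:  [   0  -16   -5   16  -64 ]
R4 <- R4 - (3)*R1:  [   0   16    4  -22   58 ]
R3 <- R3 - (-4)*R2:  [  0   0  -1   0   0 ]
R4 <- R4 - (4)*R2:  [  0   0   0  -6  -6 ]
Row echelon form:
[ 3  4   4   5  |  25 ]
[ 0  4   1  -4  |  16 ]
[ 0  0  -1   0  |   0 ]
[ 0  0   0  -6  |  -6 ]
Back-substitution:
w = (-6) / -6 = 1
z = (0) / -1 = 0
y = (16 - (1)*(0) - (-4)*(1)) / 4 = 5
x = (25 - (4)*(5) - (4)*(0) - (5)*(1)) / 3 = 0

(0, 5, 0, 1)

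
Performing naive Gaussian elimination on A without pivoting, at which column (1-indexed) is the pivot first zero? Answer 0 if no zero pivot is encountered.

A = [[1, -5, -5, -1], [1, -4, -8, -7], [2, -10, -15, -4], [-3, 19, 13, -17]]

Naive forward elimination:
R2 <- R2 - (1)*R1:  [  0   1  -3  -6 ]
R3 <- R3 - (2)*R1:  [  0   0  -5  -2 ]
R4 <- R4 - (-3)*R1:  [   0    4   -2  -20 ]
R4 <- R4 - (4)*R2:  [  0   0  10   4 ]
R4 <- R4 - (-2)*R3:  [ 0  0  0  0 ]
Matrix at this point:
[ 1  -5  -5  -1 ]
[ 0   1  -3  -6 ]
[ 0   0  -5  -2 ]
[ 0   0   0   0 ]
Pivot entry (4,4) in the last row is zero and there are no rows below to swap with -> zero pivot in column 4 (A is singular).

first zero-pivot column = 4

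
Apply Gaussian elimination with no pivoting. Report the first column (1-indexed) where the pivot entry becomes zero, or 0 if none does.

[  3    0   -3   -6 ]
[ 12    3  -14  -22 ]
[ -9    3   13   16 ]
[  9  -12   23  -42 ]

first zero-pivot column = 4

Naive forward elimination:
R2 <- R2 - (4)*R1:  [  0   3  -2   2 ]
R3 <- R3 - (-3)*R1:  [  0   3   4  -2 ]
R4 <- R4 - (3)*R1:  [   0  -12   32  -24 ]
R3 <- R3 - (1)*R2:  [  0   0   6  -4 ]
R4 <- R4 - (-4)*R2:  [   0    0   24  -16 ]
R4 <- R4 - (4)*R3:  [ 0  0  0  0 ]
Matrix at this point:
[ 3  0  -3  -6 ]
[ 0  3  -2   2 ]
[ 0  0   6  -4 ]
[ 0  0   0   0 ]
Pivot entry (4,4) in the last row is zero and there are no rows below to swap with -> zero pivot in column 4 (A is singular).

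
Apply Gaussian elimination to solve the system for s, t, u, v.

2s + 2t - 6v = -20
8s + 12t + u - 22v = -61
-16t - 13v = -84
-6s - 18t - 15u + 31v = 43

Forward elimination on [A|b]:
R2 <- R2 - (4)*R1:  [  0   4   1   2  19 ]
R4 <- R4 - (-3)*R1:  [   0  -12  -15   13  -17 ]
R3 <- R3 - (-4)*R2:  [  0   0   4  -5  -8 ]
R4 <- R4 - (-3)*R2:  [   0    0  -12   19   40 ]
R4 <- R4 - (-3)*R3:  [  0   0   0   4  16 ]
Row echelon form:
[ 2  2  0  -6  |  -20 ]
[ 0  4  1   2  |   19 ]
[ 0  0  4  -5  |   -8 ]
[ 0  0  0   4  |   16 ]
Back-substitution:
v = (16) / 4 = 4
u = (-8 - (-5)*(4)) / 4 = 3
t = (19 - (1)*(3) - (2)*(4)) / 4 = 2
s = (-20 - (2)*(2) - (-6)*(4)) / 2 = 0

(0, 2, 3, 4)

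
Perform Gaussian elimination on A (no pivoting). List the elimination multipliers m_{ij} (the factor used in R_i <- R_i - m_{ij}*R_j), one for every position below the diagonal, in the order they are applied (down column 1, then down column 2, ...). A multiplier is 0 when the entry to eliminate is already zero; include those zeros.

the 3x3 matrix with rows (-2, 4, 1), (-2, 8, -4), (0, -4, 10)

multipliers: 1, 0, -1

Forward elimination:
R2 <- R2 - (1)*R1:  [  0   4  -5 ]
R3: entry in column 1 is already 0 -> m_{31} = 0 (no row operation needed)
R3 <- R3 - (-1)*R2:  [ 0  0  5 ]
Multipliers (in order of application): m_{21} = 1, m_{31} = 0, m_{32} = -1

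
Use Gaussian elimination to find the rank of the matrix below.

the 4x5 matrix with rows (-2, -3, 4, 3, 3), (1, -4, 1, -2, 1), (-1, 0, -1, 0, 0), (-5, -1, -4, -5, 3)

rank(A) = 4

Row reduction:
R2 <- R2 - (-1/2)*R1:  [     0  -11/2      3   -1/2    5/2 ]
R3 <- R3 - (1/2)*R1:  [    0   3/2    -3  -3/2  -3/2 ]
R4 <- R4 - (5/2)*R1:  [     0   13/2    -14  -25/2   -9/2 ]
R3 <- R3 - (-3/11)*R2:  [      0       0  -24/11  -18/11   -9/11 ]
R4 <- R4 - (-13/11)*R2:  [       0        0  -115/11  -144/11   -17/11 ]
R4 <- R4 - (115/24)*R3:  [     0      0      0  -21/4   19/8 ]
Row echelon form:
[ -2     -3       4       3      3 ]
[  0  -11/2       3    -1/2    5/2 ]
[  0      0  -24/11  -18/11  -9/11 ]
[  0      0       0   -21/4   19/8 ]
Nonzero rows / pivot columns: 4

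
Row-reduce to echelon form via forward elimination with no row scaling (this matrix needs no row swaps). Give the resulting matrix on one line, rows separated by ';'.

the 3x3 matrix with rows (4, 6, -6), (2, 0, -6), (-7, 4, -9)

Forward elimination:
R2 <- R2 - (1/2)*R1:  [  0  -3  -3 ]
R3 <- R3 - (-7/4)*R1:  [     0   29/2  -39/2 ]
R3 <- R3 - (-29/6)*R2:  [   0    0  -34 ]
Row echelon form:
[ 4   6   -6 ]
[ 0  -3   -3 ]
[ 0   0  -34 ]

REF = [4 6 -6; 0 -3 -3; 0 0 -34]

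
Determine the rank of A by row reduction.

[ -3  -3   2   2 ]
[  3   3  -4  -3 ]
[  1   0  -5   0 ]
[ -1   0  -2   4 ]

Row reduction:
R2 <- R2 - (-1)*R1:  [  0   0  -2  -1 ]
R3 <- R3 - (-1/3)*R1:  [     0     -1  -13/3    2/3 ]
R4 <- R4 - (1/3)*R1:  [    0     1  -8/3  10/3 ]
R2 <-> R3   (pivot in column 2 was zero)
[ -3  -3      2     2 ]
[  0  -1  -13/3   2/3 ]
[  0   0     -2    -1 ]
[  0   1   -8/3  10/3 ]
R4 <- R4 - (-1)*R2:  [  0   0  -7   4 ]
R4 <- R4 - (7/2)*R3:  [    0     0     0  15/2 ]
Row echelon form:
[ -3  -3      2     2 ]
[  0  -1  -13/3   2/3 ]
[  0   0     -2    -1 ]
[  0   0      0  15/2 ]
Nonzero rows / pivot columns: 4

rank(A) = 4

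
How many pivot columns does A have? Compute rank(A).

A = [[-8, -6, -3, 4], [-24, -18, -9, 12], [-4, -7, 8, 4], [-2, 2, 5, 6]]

rank(A) = 3

Row reduction:
R2 <- R2 - (3)*R1:  [ 0  0  0  0 ]
R3 <- R3 - (1/2)*R1:  [    0    -4  19/2     2 ]
R4 <- R4 - (1/4)*R1:  [    0   7/2  23/4     5 ]
R2 <-> R3   (pivot in column 2 was zero)
[ -8   -6    -3  4 ]
[  0   -4  19/2  2 ]
[  0    0     0  0 ]
[  0  7/2  23/4  5 ]
R4 <- R4 - (-7/8)*R2:  [      0       0  225/16    27/4 ]
R3 <-> R4   (pivot in column 3 was zero)
[ -8  -6      -3     4 ]
[  0  -4    19/2     2 ]
[  0   0  225/16  27/4 ]
[  0   0       0     0 ]
Row echelon form:
[ -8  -6      -3     4 ]
[  0  -4    19/2     2 ]
[  0   0  225/16  27/4 ]
[  0   0       0     0 ]
Nonzero rows / pivot columns: 3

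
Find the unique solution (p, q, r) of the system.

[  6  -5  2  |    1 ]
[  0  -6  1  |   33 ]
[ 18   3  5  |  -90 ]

(-5, -5, 3)

Forward elimination on [A|b]:
R3 <- R3 - (3)*R1:  [   0   18   -1  -93 ]
R3 <- R3 - (-3)*R2:  [ 0  0  2  6 ]
Row echelon form:
[ 6  -5  2  |   1 ]
[ 0  -6  1  |  33 ]
[ 0   0  2  |   6 ]
Back-substitution:
r = (6) / 2 = 3
q = (33 - (1)*(3)) / -6 = -5
p = (1 - (-5)*(-5) - (2)*(3)) / 6 = -5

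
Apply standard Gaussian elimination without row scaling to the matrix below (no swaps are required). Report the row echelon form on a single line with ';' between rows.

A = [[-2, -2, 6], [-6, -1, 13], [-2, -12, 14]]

REF = [-2 -2 6; 0 5 -5; 0 0 -2]

Forward elimination:
R2 <- R2 - (3)*R1:  [  0   5  -5 ]
R3 <- R3 - (1)*R1:  [   0  -10    8 ]
R3 <- R3 - (-2)*R2:  [  0   0  -2 ]
Row echelon form:
[ -2  -2   6 ]
[  0   5  -5 ]
[  0   0  -2 ]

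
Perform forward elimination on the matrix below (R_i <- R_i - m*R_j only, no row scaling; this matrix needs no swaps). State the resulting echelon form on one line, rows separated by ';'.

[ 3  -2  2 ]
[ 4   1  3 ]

REF = [3 -2 2; 0 11/3 1/3]

Forward elimination:
R2 <- R2 - (4/3)*R1:  [    0  11/3   1/3 ]
Row echelon form:
[ 3    -2    2 ]
[ 0  11/3  1/3 ]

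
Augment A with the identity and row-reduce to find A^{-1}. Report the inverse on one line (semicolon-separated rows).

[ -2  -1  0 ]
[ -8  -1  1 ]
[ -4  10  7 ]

Gauss-Jordan on [A | I]:
R1 <- (1/-2)*R1:  [    1   1/2     0  |  -1/2     0     0 ]
R2 <- R2 - (-8)*R1:  [  0   3   1  |  -4   1   0 ]
R3 <- R3 - (-4)*R1:  [  0  12   7  |  -2   0   1 ]
R2 <- (1/3)*R2:  [    0     1   1/3  |  -4/3   1/3     0 ]
R1 <- R1 - (1/2)*R2:  [    1     0  -1/6  |   1/6  -1/6     0 ]
R3 <- R3 - (12)*R2:  [  0   0   3  |  14  -4   1 ]
R3 <- (1/3)*R3:  [    0     0     1  |  14/3  -4/3   1/3 ]
R1 <- R1 - (-1/6)*R3:  [     1      0      0  |  17/18  -7/18   1/18 ]
R2 <- R2 - (1/3)*R3:  [     0      1      0  |  -26/9    7/9   -1/9 ]
Right block of [I | A^{-1}] is the inverse:
[ 17/18  -7/18  1/18 ]
[ -26/9    7/9  -1/9 ]
[  14/3   -4/3   1/3 ]

inverse = [17/18 -7/18 1/18; -26/9 7/9 -1/9; 14/3 -4/3 1/3]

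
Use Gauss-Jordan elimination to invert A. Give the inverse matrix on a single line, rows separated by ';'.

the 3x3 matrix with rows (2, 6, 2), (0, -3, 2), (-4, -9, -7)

Gauss-Jordan on [A | I]:
R1 <- (1/2)*R1:  [   1    3    1  |  1/2    0    0 ]
R3 <- R3 - (-4)*R1:  [  0   3  -3  |   2   0   1 ]
R2 <- (1/-3)*R2:  [    0     1  -2/3  |     0  -1/3     0 ]
R1 <- R1 - (3)*R2:  [   1    0    3  |  1/2    1    0 ]
R3 <- R3 - (3)*R2:  [  0   0  -1  |   2   1   1 ]
R3 <- (1/-1)*R3:  [  0   0   1  |  -2  -1  -1 ]
R1 <- R1 - (3)*R3:  [    1     0     0  |  13/2     4     3 ]
R2 <- R2 - (-2/3)*R3:  [    0     1     0  |  -4/3    -1  -2/3 ]
Right block of [I | A^{-1}] is the inverse:
[ 13/2   4     3 ]
[ -4/3  -1  -2/3 ]
[   -2  -1    -1 ]

inverse = [13/2 4 3; -4/3 -1 -2/3; -2 -1 -1]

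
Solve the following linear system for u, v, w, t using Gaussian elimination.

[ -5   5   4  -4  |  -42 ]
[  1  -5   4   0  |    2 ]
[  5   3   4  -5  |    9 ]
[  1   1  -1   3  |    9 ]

Forward elimination on [A|b]:
R2 <- R2 - (-1/5)*R1:  [     0     -4   24/5   -4/5  -32/5 ]
R3 <- R3 - (-1)*R1:  [   0    8    8   -9  -33 ]
R4 <- R4 - (-1/5)*R1:  [    0     2  -1/5  11/5   3/5 ]
R3 <- R3 - (-2)*R2:  [      0       0    88/5   -53/5  -229/5 ]
R4 <- R4 - (-1/2)*R2:  [     0      0   11/5    9/5  -13/5 ]
R4 <- R4 - (1/8)*R3:  [    0     0     0  25/8  25/8 ]
Row echelon form:
[ -5   5     4     -4  |     -42 ]
[  0  -4  24/5   -4/5  |   -32/5 ]
[  0   0  88/5  -53/5  |  -229/5 ]
[  0   0     0   25/8  |    25/8 ]
Back-substitution:
t = (25/8) / (25/8) = 1
w = (-229/5 - (-53/5)*(1)) / (88/5) = -2
v = (-32/5 - (24/5)*(-2) - (-4/5)*(1)) / -4 = -1
u = (-42 - (5)*(-1) - (4)*(-2) - (-4)*(1)) / -5 = 5

(5, -1, -2, 1)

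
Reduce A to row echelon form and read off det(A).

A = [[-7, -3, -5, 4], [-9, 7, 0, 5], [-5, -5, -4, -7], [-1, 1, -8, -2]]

det(A) = 6360

Forward elimination:
R2 <- R2 - (9/7)*R1:  [    0  76/7  45/7  -1/7 ]
R3 <- R3 - (5/7)*R1:  [     0  -20/7   -3/7  -69/7 ]
R4 <- R4 - (1/7)*R1:  [     0   10/7  -51/7  -18/7 ]
R3 <- R3 - (-5/19)*R2:  [       0        0    24/19  -188/19 ]
R4 <- R4 - (5/38)*R2:  [       0        0  -309/38   -97/38 ]
R4 <- R4 - (-103/16)*R3:  [      0       0       0  -265/4 ]
Upper-triangular form:
[ -7    -3     -5        4 ]
[  0  76/7   45/7     -1/7 ]
[  0     0  24/19  -188/19 ]
[  0     0      0   -265/4 ]
det(A) = (-1)^0 * (-7) * (76/7) * (24/19) * (-265/4) = 6360  (0 row swaps -> sign +1)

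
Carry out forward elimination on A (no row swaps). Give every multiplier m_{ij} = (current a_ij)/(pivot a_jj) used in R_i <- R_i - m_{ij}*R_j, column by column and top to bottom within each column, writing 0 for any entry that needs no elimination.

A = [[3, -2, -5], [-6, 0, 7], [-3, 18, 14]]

Forward elimination:
R2 <- R2 - (-2)*R1:  [  0  -4  -3 ]
R3 <- R3 - (-1)*R1:  [  0  16   9 ]
R3 <- R3 - (-4)*R2:  [  0   0  -3 ]
Multipliers (in order of application): m_{21} = -2, m_{31} = -1, m_{32} = -4

multipliers: -2, -1, -4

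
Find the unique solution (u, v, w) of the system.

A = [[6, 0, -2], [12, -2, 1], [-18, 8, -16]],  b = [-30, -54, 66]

Forward elimination on [A|b]:
R2 <- R2 - (2)*R1:  [  0  -2   5   6 ]
R3 <- R3 - (-3)*R1:  [   0    8  -22  -24 ]
R3 <- R3 - (-4)*R2:  [  0   0  -2   0 ]
Row echelon form:
[ 6   0  -2  |  -30 ]
[ 0  -2   5  |    6 ]
[ 0   0  -2  |    0 ]
Back-substitution:
w = (0) / -2 = 0
v = (6 - (5)*(0)) / -2 = -3
u = (-30 - (-2)*(0)) / 6 = -5

(-5, -3, 0)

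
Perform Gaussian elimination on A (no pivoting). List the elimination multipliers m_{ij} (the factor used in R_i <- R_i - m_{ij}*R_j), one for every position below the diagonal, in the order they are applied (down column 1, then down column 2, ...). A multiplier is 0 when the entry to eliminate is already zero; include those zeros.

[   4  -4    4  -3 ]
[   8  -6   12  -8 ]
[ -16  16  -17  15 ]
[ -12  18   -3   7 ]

Forward elimination:
R2 <- R2 - (2)*R1:  [  0   2   4  -2 ]
R3 <- R3 - (-4)*R1:  [  0   0  -1   3 ]
R4 <- R4 - (-3)*R1:  [  0   6   9  -2 ]
R3: entry in column 2 is already 0 -> m_{32} = 0 (no row operation needed)
R4 <- R4 - (3)*R2:  [  0   0  -3   4 ]
R4 <- R4 - (3)*R3:  [  0   0   0  -5 ]
Multipliers (in order of application): m_{21} = 2, m_{31} = -4, m_{41} = -3, m_{32} = 0, m_{42} = 3, m_{43} = 3

multipliers: 2, -4, -3, 0, 3, 3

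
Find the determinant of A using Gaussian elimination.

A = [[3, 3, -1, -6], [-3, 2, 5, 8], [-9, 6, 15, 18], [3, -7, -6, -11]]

det(A) = 270

Forward elimination:
R2 <- R2 - (-1)*R1:  [ 0  5  4  2 ]
R3 <- R3 - (-3)*R1:  [  0  15  12   0 ]
R4 <- R4 - (1)*R1:  [   0  -10   -5   -5 ]
R3 <- R3 - (3)*R2:  [  0   0   0  -6 ]
R4 <- R4 - (-2)*R2:  [  0   0   3  -1 ]
R3 <-> R4   (pivot in column 3 was zero)
[ 3  3  -1  -6 ]
[ 0  5   4   2 ]
[ 0  0   3  -1 ]
[ 0  0   0  -6 ]
Upper-triangular form:
[ 3  3  -1  -6 ]
[ 0  5   4   2 ]
[ 0  0   3  -1 ]
[ 0  0   0  -6 ]
det(A) = (-1)^1 * (3) * (5) * (3) * (-6) = 270  (1 row swap -> sign -1)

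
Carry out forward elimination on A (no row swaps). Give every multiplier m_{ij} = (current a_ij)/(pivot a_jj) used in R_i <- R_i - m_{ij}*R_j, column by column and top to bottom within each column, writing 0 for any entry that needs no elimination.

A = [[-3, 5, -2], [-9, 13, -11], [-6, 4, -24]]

multipliers: 3, 2, 3

Forward elimination:
R2 <- R2 - (3)*R1:  [  0  -2  -5 ]
R3 <- R3 - (2)*R1:  [   0   -6  -20 ]
R3 <- R3 - (3)*R2:  [  0   0  -5 ]
Multipliers (in order of application): m_{21} = 3, m_{31} = 2, m_{32} = 3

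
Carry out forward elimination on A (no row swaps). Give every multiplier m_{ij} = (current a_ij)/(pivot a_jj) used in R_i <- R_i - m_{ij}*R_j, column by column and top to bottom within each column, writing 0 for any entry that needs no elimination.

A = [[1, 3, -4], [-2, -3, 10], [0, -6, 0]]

multipliers: -2, 0, -2

Forward elimination:
R2 <- R2 - (-2)*R1:  [ 0  3  2 ]
R3: entry in column 1 is already 0 -> m_{31} = 0 (no row operation needed)
R3 <- R3 - (-2)*R2:  [ 0  0  4 ]
Multipliers (in order of application): m_{21} = -2, m_{31} = 0, m_{32} = -2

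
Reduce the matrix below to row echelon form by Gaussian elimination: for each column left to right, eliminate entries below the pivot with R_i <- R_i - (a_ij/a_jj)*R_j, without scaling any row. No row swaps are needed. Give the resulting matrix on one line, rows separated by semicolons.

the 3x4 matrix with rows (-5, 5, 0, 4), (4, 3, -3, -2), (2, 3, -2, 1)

REF = [-5 5 0 4; 0 7 -3 6/5; 0 0 1/7 61/35]

Forward elimination:
R2 <- R2 - (-4/5)*R1:  [   0    7   -3  6/5 ]
R3 <- R3 - (-2/5)*R1:  [    0     5    -2  13/5 ]
R3 <- R3 - (5/7)*R2:  [     0      0    1/7  61/35 ]
Row echelon form:
[ -5  5    0      4 ]
[  0  7   -3    6/5 ]
[  0  0  1/7  61/35 ]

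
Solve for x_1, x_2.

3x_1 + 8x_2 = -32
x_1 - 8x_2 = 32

(0, -4)

Forward elimination on [A|b]:
R2 <- R2 - (1/3)*R1:  [     0  -32/3  128/3 ]
Row echelon form:
[ 3      8  |    -32 ]
[ 0  -32/3  |  128/3 ]
Back-substitution:
x_2 = (128/3) / (-32/3) = -4
x_1 = (-32 - (8)*(-4)) / 3 = 0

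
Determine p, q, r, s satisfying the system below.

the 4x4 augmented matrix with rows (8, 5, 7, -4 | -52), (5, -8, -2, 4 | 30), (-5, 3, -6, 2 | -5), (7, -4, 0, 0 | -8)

(-4, -5, 3, 4)

Forward elimination on [A|b]:
R2 <- R2 - (5/8)*R1:  [     0  -89/8  -51/8   13/2  125/2 ]
R3 <- R3 - (-5/8)*R1:  [     0   49/8  -13/8   -1/2  -75/2 ]
R4 <- R4 - (7/8)*R1:  [     0  -67/8  -49/8    7/2   75/2 ]
R3 <- R3 - (-49/89)*R2:  [       0        0  -457/89   274/89  -275/89 ]
R4 <- R4 - (67/89)*R2:  [       0        0  -118/89  -124/89  -850/89 ]
R4 <- R4 - (118/457)*R3:  [         0          0          0  -1000/457  -4000/457 ]
Row echelon form:
[ 8      5        7         -4  |        -52 ]
[ 0  -89/8    -51/8       13/2  |      125/2 ]
[ 0      0  -457/89     274/89  |    -275/89 ]
[ 0      0        0  -1000/457  |  -4000/457 ]
Back-substitution:
s = (-4000/457) / (-1000/457) = 4
r = (-275/89 - (274/89)*(4)) / (-457/89) = 3
q = (125/2 - (-51/8)*(3) - (13/2)*(4)) / (-89/8) = -5
p = (-52 - (5)*(-5) - (7)*(3) - (-4)*(4)) / 8 = -4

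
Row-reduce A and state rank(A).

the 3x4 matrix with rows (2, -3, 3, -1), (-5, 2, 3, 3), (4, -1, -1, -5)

rank(A) = 3

Row reduction:
R2 <- R2 - (-5/2)*R1:  [     0  -11/2   21/2    1/2 ]
R3 <- R3 - (2)*R1:  [  0   5  -7  -3 ]
R3 <- R3 - (-10/11)*R2:  [      0       0   28/11  -28/11 ]
Row echelon form:
[ 2     -3      3      -1 ]
[ 0  -11/2   21/2     1/2 ]
[ 0      0  28/11  -28/11 ]
Nonzero rows / pivot columns: 3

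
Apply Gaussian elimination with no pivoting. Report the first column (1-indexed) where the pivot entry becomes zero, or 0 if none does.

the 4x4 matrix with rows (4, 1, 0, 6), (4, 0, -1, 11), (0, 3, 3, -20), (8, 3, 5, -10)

Naive forward elimination:
R2 <- R2 - (1)*R1:  [  0  -1  -1   5 ]
R4 <- R4 - (2)*R1:  [   0    1    5  -22 ]
R3 <- R3 - (-3)*R2:  [  0   0   0  -5 ]
R4 <- R4 - (-1)*R2:  [   0    0    4  -17 ]
Matrix at this point:
[ 4   1   0    6 ]
[ 0  -1  -1    5 ]
[ 0   0   0   -5 ]
[ 0   0   4  -17 ]
Pivot entry (3,3) is zero but row 4 has 4 in column 3 -> naive elimination stops; a row interchange (e.g. R3 <-> R4) would be required here.

first zero-pivot column = 3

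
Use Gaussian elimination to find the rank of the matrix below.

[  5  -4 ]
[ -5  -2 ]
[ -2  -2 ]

Row reduction:
R2 <- R2 - (-1)*R1:  [  0  -6 ]
R3 <- R3 - (-2/5)*R1:  [     0  -18/5 ]
R3 <- R3 - (3/5)*R2:  [ 0  0 ]
Row echelon form:
[ 5  -4 ]
[ 0  -6 ]
[ 0   0 ]
Nonzero rows / pivot columns: 2

rank(A) = 2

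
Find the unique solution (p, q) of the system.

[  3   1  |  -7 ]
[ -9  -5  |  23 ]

(-2, -1)

Forward elimination on [A|b]:
R2 <- R2 - (-3)*R1:  [  0  -2   2 ]
Row echelon form:
[ 3   1  |  -7 ]
[ 0  -2  |   2 ]
Back-substitution:
q = (2) / -2 = -1
p = (-7 - (1)*(-1)) / 3 = -2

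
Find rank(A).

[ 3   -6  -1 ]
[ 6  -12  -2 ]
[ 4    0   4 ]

Row reduction:
R2 <- R2 - (2)*R1:  [ 0  0  0 ]
R3 <- R3 - (4/3)*R1:  [    0     8  16/3 ]
R2 <-> R3   (pivot in column 2 was zero)
[ 3  -6    -1 ]
[ 0   8  16/3 ]
[ 0   0     0 ]
Row echelon form:
[ 3  -6    -1 ]
[ 0   8  16/3 ]
[ 0   0     0 ]
Nonzero rows / pivot columns: 2

rank(A) = 2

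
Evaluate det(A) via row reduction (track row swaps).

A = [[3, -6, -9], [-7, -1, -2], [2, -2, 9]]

Forward elimination:
R2 <- R2 - (-7/3)*R1:  [   0  -15  -23 ]
R3 <- R3 - (2/3)*R1:  [  0   2  15 ]
R3 <- R3 - (-2/15)*R2:  [      0       0  179/15 ]
Upper-triangular form:
[ 3   -6      -9 ]
[ 0  -15     -23 ]
[ 0    0  179/15 ]
det(A) = (-1)^0 * (3) * (-15) * (179/15) = -537  (0 row swaps -> sign +1)

det(A) = -537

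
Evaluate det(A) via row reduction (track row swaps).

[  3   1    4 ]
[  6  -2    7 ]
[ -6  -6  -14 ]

det(A) = 60

Forward elimination:
R2 <- R2 - (2)*R1:  [  0  -4  -1 ]
R3 <- R3 - (-2)*R1:  [  0  -4  -6 ]
R3 <- R3 - (1)*R2:  [  0   0  -5 ]
Upper-triangular form:
[ 3   1   4 ]
[ 0  -4  -1 ]
[ 0   0  -5 ]
det(A) = (-1)^0 * (3) * (-4) * (-5) = 60  (0 row swaps -> sign +1)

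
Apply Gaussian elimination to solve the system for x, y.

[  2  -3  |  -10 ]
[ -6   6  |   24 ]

(-2, 2)

Forward elimination on [A|b]:
R2 <- R2 - (-3)*R1:  [  0  -3  -6 ]
Row echelon form:
[ 2  -3  |  -10 ]
[ 0  -3  |   -6 ]
Back-substitution:
y = (-6) / -3 = 2
x = (-10 - (-3)*(2)) / 2 = -2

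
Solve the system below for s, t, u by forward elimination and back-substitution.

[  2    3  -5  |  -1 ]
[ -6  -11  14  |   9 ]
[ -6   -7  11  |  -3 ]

(4, -3, 0)

Forward elimination on [A|b]:
R2 <- R2 - (-3)*R1:  [  0  -2  -1   6 ]
R3 <- R3 - (-3)*R1:  [  0   2  -4  -6 ]
R3 <- R3 - (-1)*R2:  [  0   0  -5   0 ]
Row echelon form:
[ 2   3  -5  |  -1 ]
[ 0  -2  -1  |   6 ]
[ 0   0  -5  |   0 ]
Back-substitution:
u = (0) / -5 = 0
t = (6 - (-1)*(0)) / -2 = -3
s = (-1 - (3)*(-3) - (-5)*(0)) / 2 = 4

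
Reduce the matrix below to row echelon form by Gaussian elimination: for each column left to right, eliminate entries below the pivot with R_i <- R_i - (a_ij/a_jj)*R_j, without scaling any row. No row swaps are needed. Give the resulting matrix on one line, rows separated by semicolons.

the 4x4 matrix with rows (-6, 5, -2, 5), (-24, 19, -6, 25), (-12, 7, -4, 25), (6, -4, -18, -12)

REF = [-6 5 -2 5; 0 -1 2 5; 0 0 -6 0; 0 0 0 -2]

Forward elimination:
R2 <- R2 - (4)*R1:  [  0  -1   2   5 ]
R3 <- R3 - (2)*R1:  [  0  -3   0  15 ]
R4 <- R4 - (-1)*R1:  [   0    1  -20   -7 ]
R3 <- R3 - (3)*R2:  [  0   0  -6   0 ]
R4 <- R4 - (-1)*R2:  [   0    0  -18   -2 ]
R4 <- R4 - (3)*R3:  [  0   0   0  -2 ]
Row echelon form:
[ -6   5  -2   5 ]
[  0  -1   2   5 ]
[  0   0  -6   0 ]
[  0   0   0  -2 ]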